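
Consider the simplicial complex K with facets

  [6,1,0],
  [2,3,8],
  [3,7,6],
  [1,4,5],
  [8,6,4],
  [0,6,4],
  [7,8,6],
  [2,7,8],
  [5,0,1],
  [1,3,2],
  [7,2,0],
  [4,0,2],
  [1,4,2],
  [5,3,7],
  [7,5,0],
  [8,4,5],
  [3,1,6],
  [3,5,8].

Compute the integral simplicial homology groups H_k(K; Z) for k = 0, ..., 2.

K has 9 vertices, 27 edges, 18 triangles.
rank ∂_0 = 0, rank ∂_1 = 8 ⇒ b_0 = 9 − 0 − 8 = 1; all invariant factors of ∂_1 are 1 so no torsion. So H_0 = Z.
rank ∂_1 = 8, rank ∂_2 = 18 ⇒ b_1 = 27 − 8 − 18 = 1; ∂_2 has invariant factor(s) [2] giving torsion. So H_1 = Z ⊕ Z_2.
rank ∂_2 = 18, rank ∂_3 = 0 ⇒ b_2 = 18 − 18 − 0 = 0. So H_2 = 0.

H_0 ≅ Z,  H_1 ≅ Z ⊕ Z_2,  H_2 = 0.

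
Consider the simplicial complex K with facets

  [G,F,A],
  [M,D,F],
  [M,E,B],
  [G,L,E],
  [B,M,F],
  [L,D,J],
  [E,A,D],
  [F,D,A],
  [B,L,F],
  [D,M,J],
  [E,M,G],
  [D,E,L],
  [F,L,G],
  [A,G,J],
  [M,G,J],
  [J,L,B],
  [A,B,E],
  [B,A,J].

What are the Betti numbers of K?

b_0 = 1, b_1 = 2, b_2 = 1.

We work with the vertex ordering A < B < D < E < F < G < J < L < M. The simplices of K, each written with vertices in increasing order, are:

  0-simplices (9): A, B, D, E, F, G, J, L, M
  1-simplices (27): AB, AD, AE, AF, AG, AJ, BE, BF, BJ, BL, BM, DE, DF, DJ, DL, DM, EG, EL, EM, FG, FL, FM, GJ, GL, GM, JL, JM
  2-simplices (18): ABE, ABJ, ADE, ADF, AFG, AGJ, BEM, BFL, BFM, BJL, DEL, DFM, DJL, DJM, EGL, EGM, FGL, GJM

so the chain groups are C_0 ≅ Z^9, C_1 ≅ Z^27, C_2 ≅ Z^18.

Boundary ∂_1: C_1 → C_0 is given by ∂[p,q] = [q] − [p].
This gives a 9×27 integer matrix of rank 8; reducing to Smith normal form yields diagonal entries (1,1,1,1,1,1,1,1).

Boundary ∂_2: C_2 → C_1 maps a triangle to the signed sum of its edges. For instance
  ∂GJM = JM − GM + GJ,
  ∂DEL = EL − DL + DE.
This gives a 27×18 integer matrix of rank 17; reducing to Smith normal form yields diagonal entries (1,1,1,1,1,1,1,1,1,1,1,1,1,1,1,1,1).

Now H_k = ker ∂_k / im ∂_{k+1}, so:

  H_0: rank C_0 − rank ∂_1 = 9 − 8 = 1, and the invariant factors of ∂_1 are all 1, so H_0 ≅ Z.
  H_1: rank ker ∂_1 − rank ∂_2 = (27 − 8) − 17 = 2, and the invariant factors of ∂_2 are all 1, so H_1 ≅ Z^2.
  H_2: rank ker ∂_2 − rank ∂_3 = (18 − 17) − 0 = 1, and there is no ∂_3, so H_2 ≅ Z.

As a check, the Euler characteristic is 9 − 27 + 18 = 0, which agrees with 1 − 2 + 1 = 0.

Hence the Betti numbers are b_0 = 1, b_1 = 2, b_2 = 1.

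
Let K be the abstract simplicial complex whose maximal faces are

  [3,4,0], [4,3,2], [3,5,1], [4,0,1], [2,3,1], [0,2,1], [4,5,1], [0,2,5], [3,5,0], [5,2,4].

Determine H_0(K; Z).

We work with the vertex ordering 0 < 1 < 2 < 3 < 4 < 5. The simplices of K, each written with vertices in increasing order, are:

  0-simplices (6): [0], [1], [2], [3], [4], [5]
  1-simplices (15): [0,1], [0,2], [0,3], [0,4], [0,5], [1,2], [1,3], [1,4], [1,5], [2,3], [2,4], [2,5], [3,4], [3,5], [4,5]
  2-simplices (10): [0,1,2], [0,1,4], [0,2,5], [0,3,4], [0,3,5], [1,2,3], [1,3,5], [1,4,5], [2,3,4], [2,4,5]

Hence C_0 ≅ Z^6, C_1 ≅ Z^15, C_2 ≅ Z^10.

∂_1: C_1 → C_0 sends each edge [p,q] (with p < q) to q − p. For instance
  ∂[0,5] = [5] − [0].
The 6×15 boundary matrix has rank 5 and Smith normal form diag(1,1,1,1,1).

∂_2: C_2 → C_1 maps a triangle to the signed sum of its edges. For instance
  ∂[1,3,5] = [3,5] − [1,5] + [1,3],
  ∂[0,1,2] = [1,2] − [0,2] + [0,1].
As a 15×10 matrix over Z this has rank 10, with invariant factors (1,1,1,1,1,1,1,1,1,2).

From H_k ≅ ker(∂_k) / im(∂_{k+1}) we obtain:

  H_0: rank C_0 − rank ∂_1 = 6 − 5 = 1, and the invariant factors of ∂_1 are all 1, so H_0 ≅ Z.

(K is a triangulation of the real projective plane RP^2.)

H_0 = Z.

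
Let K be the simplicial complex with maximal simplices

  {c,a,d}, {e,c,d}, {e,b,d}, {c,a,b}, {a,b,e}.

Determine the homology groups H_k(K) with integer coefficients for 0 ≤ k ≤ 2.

Take the total order a < b < c < d < e on the vertex set. Then K (dimension 2) consists of the simplices:

  0-simplices (5): a, b, c, d, e
  1-simplices (10): ab, ac, ad, ae, bc, bd, be, cd, ce, de
  2-simplices (5): abc, abe, acd, bde, cde

giving chain groups C_0 ≅ Z^5, C_1 ≅ Z^10, C_2 ≅ Z^5.

The boundary map ∂_1: C_1 → C_0 is given by ∂[p,q] = [q] − [p].
This gives a 5×10 integer matrix of rank 4; reducing to Smith normal form yields diagonal entries (1,1,1,1).

∂_2: C_2 → C_1 sends each 2-simplex [p,q,r] to [q,r] − [p,r] + [p,q]. For instance
  ∂acd = cd − ad + ac,
  ∂bde = de − be + bd.
As a 10×5 matrix over Z this has rank 5, with invariant factors (1,1,1,1,1).

Now H_k = ker ∂_k / im ∂_{k+1}, so:

  H_0: rank C_0 − rank ∂_1 = 5 − 4 = 1, and the invariant factors of ∂_1 are all 1, so H_0 ≅ Z.
  H_1: rank ker ∂_1 − rank ∂_2 = (10 − 4) − 5 = 1, and the invariant factors of ∂_2 are all 1, so H_1 ≅ Z.
  H_2: rank ker ∂_2 − rank ∂_3 = (5 − 5) − 0 = 0, and there is no ∂_3, so H_2 ≅ 0.

(K is a triangulation of the Möbius band.)

H_0 ≅ Z,  H_1 ≅ Z,  H_2 = 0.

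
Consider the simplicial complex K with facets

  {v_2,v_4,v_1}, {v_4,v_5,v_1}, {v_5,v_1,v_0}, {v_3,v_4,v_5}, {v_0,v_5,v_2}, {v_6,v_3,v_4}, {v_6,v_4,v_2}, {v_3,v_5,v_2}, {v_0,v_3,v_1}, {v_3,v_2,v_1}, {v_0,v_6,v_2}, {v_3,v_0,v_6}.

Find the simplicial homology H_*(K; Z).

H_0 ≅ Z,  H_1 ≅ Z/2,  H_2 = 0.

K has 7 vertices, 18 edges, 12 triangles.
rank ∂_0 = 0, rank ∂_1 = 6 ⇒ b_0 = 7 − 0 − 6 = 1; all invariant factors of ∂_1 are 1 so no torsion. So H_0 = Z.
rank ∂_1 = 6, rank ∂_2 = 12 ⇒ b_1 = 18 − 6 − 12 = 0; ∂_2 has invariant factor(s) [2] giving torsion. So H_1 = Z/2.
rank ∂_2 = 12, rank ∂_3 = 0 ⇒ b_2 = 12 − 12 − 0 = 0. So H_2 = 0.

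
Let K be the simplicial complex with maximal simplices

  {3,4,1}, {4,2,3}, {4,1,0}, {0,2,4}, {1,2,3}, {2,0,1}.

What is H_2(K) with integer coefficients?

H_2 ≅ Z.

K has 5 vertices, 9 edges, 6 triangles.
rank ∂_2 = 5, rank ∂_3 = 0 ⇒ b_2 = 6 − 5 − 0 = 1. So H_2 = Z.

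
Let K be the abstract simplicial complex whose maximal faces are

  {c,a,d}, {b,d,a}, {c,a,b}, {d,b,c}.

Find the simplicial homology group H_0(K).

Take the total order a < b < c < d on the vertex set. Then K (dimension 2) consists of the simplices:

  0-simplices (4): a, b, c, d
  1-simplices (6): ab, ac, ad, bc, bd, cd
  2-simplices (4): abc, abd, acd, bcd

Hence C_0 ≅ Z^4, C_1 ≅ Z^6, C_2 ≅ Z^4.

∂_1: C_1 → C_0 maps an edge to its endpoints' difference, ∂[p,q] = q − p. For instance
  ∂ab = b − a.
This gives a 4×6 integer matrix of rank 3; reducing to Smith normal form yields diagonal entries (1,1,1).

Boundary ∂_2: C_2 → C_1 maps a triangle to the signed sum of its edges. For instance
  ∂acd = cd − ad + ac,
  ∂abd = bd − ad + ab.
As a 6×4 matrix over Z this has rank 3, with invariant factors (1,1,1).

Now H_k = ker ∂_k / im ∂_{k+1}, so:

  H_0: rank C_0 − rank ∂_1 = 4 − 3 = 1, and the invariant factors of ∂_1 are all 1, so H_0 = Z.

H_0 = Z.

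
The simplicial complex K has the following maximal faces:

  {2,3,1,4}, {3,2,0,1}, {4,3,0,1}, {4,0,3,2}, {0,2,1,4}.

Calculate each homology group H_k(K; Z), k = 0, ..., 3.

Take the total order 0 < 1 < 2 < 3 < 4 on the vertex set. Then K (dimension 3) consists of the simplices:

  0-simplices (5): [0], [1], [2], [3], [4]
  1-simplices (10): [0,1], [0,2], [0,3], [0,4], [1,2], [1,3], [1,4], [2,3], [2,4], [3,4]
  2-simplices (10): [0,1,2], [0,1,3], [0,1,4], [0,2,3], [0,2,4], [0,3,4], [1,2,3], [1,2,4], [1,3,4], [2,3,4]
  3-simplices (5): [0,1,2,3], [0,1,2,4], [0,1,3,4], [0,2,3,4], [1,2,3,4]

giving chain groups C_0 ≅ Z^5, C_1 ≅ Z^10, C_2 ≅ Z^10, C_3 ≅ Z^5.

∂_1: C_1 → C_0 is given by ∂[p,q] = [q] − [p].
The resulting 5×10 matrix has rank 4, and its Smith normal form has invariant factors (1,1,1,1).

The boundary map ∂_2: C_2 → C_1 sends each 2-simplex [p,q,r] to [q,r] − [p,r] + [p,q]. For instance
  ∂[1,3,4] = [3,4] − [1,4] + [1,3],
  ∂[2,3,4] = [3,4] − [2,4] + [2,3].
As a 10×10 matrix over Z this has rank 6, with invariant factors (1,1,1,1,1,1).

The boundary map ∂_3: C_3 → C_2 sends each 3-simplex σ to the alternating sum Σ_i (−1)^i (σ with its i-th vertex removed). For instance
  ∂[0,2,3,4] = [2,3,4] − [0,3,4] + [0,2,4] − [0,2,3],
  ∂[0,1,2,3] = [1,2,3] − [0,2,3] + [0,1,3] − [0,1,2].
The 10×5 boundary matrix has rank 4 and Smith normal form diag(1,1,1,1).

From H_k ≅ ker(∂_k) / im(∂_{k+1}) we obtain:

  H_0: rank C_0 − rank ∂_1 = 5 − 4 = 1, and the invariant factors of ∂_1 are all 1, so H_0 ≅ Z.
  H_1: rank ker ∂_1 − rank ∂_2 = (10 − 4) − 6 = 0, and the invariant factors of ∂_2 are all 1, so H_1 ≅ 0.
  H_2: rank ker ∂_2 − rank ∂_3 = (10 − 6) − 4 = 0, and the invariant factors of ∂_3 are all 1, so H_2 ≅ 0.
  H_3: rank ker ∂_3 − rank ∂_4 = (5 − 4) − 0 = 1, and there is no ∂_4, so H_3 ≅ Z.

As a check, the Euler characteristic is 5 − 10 + 10 − 5 = 0, which agrees with 1 − 0 + 0 − 1 = 0.

H_0 = Z,  H_1 = 0,  H_2 = 0,  H_3 = Z.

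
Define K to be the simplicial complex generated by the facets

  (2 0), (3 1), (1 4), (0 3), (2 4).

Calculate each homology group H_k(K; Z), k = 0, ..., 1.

H_0 ≅ Z,  H_1 ≅ Z.

Take the total order 0 < 1 < 2 < 3 < 4 on the vertex set. Then K (dimension 1) consists of the simplices:

  0-simplices (5): [0], [1], [2], [3], [4]
  1-simplices (5): [0,2], [0,3], [1,3], [1,4], [2,4]

so the chain groups are C_0 ≅ Z^5, C_1 ≅ Z^5.

The boundary map ∂_1: C_1 → C_0 is given by ∂[p,q] = [q] − [p]. For instance
  ∂[0,3] = [3] − [0].
The 5×5 boundary matrix has rank 4 and Smith normal form diag(1,1,1,1).

Reading off H_k = ker ∂_k / im ∂_{k+1}:

  H_0: rank C_0 − rank ∂_1 = 5 − 4 = 1, and the invariant factors of ∂_1 are all 1, so H_0 = Z.
  H_1: rank ker ∂_1 − rank ∂_2 = (5 − 4) − 0 = 1, and there is no ∂_2, so H_1 = Z.

As a check, the Euler characteristic is 5 − 5 = 0, which agrees with 1 − 1 = 0.
(K is a triangulation of the circle S^1.)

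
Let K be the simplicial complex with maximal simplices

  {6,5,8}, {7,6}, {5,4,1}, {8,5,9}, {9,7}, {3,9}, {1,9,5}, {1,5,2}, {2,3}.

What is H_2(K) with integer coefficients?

Take the total order 1 < 2 < 3 < 4 < 5 < 6 < 7 < 8 < 9 on the vertex set. Then K (dimension 2) consists of the simplices:

  0-simplices (9): [1], [2], [3], [4], [5], [6], [7], [8], [9]
  1-simplices (15): [1,2], [1,4], [1,5], [1,9], [2,3], [2,5], [3,9], [4,5], [5,6], [5,8], [5,9], [6,7], [6,8], [7,9], [8,9]
  2-simplices (5): [1,2,5], [1,4,5], [1,5,9], [5,6,8], [5,8,9]

so the chain groups are C_0 ≅ Z^9, C_1 ≅ Z^15, C_2 ≅ Z^5.

The boundary map ∂_1: C_1 → C_0 sends each edge [p,q] (with p < q) to q − p. For instance
  ∂[7,9] = [9] − [7].
As a 9×15 matrix over Z this has rank 8, with invariant factors (1,1,1,1,1,1,1,1).

Boundary ∂_2: C_2 → C_1 maps a triangle to the signed sum of its edges. For instance
  ∂[5,8,9] = [8,9] − [5,9] + [5,8],
  ∂[5,6,8] = [6,8] − [5,8] + [5,6].
The resulting 15×5 matrix has rank 5, and its Smith normal form has invariant factors (1,1,1,1,1).

Computing H_k = (kernel of ∂_k) / (image of ∂_{k+1}):

  H_2: rank ker ∂_2 − rank ∂_3 = (5 − 5) − 0 = 0, and there is no ∂_3, so H_2 = 0.

H_2 = 0.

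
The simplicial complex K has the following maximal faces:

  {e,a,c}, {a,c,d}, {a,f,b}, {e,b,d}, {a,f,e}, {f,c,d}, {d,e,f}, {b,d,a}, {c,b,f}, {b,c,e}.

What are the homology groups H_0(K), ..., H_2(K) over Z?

K has 6 vertices, 15 edges, 10 triangles.
rank ∂_0 = 0, rank ∂_1 = 5 ⇒ b_0 = 6 − 0 − 5 = 1; all invariant factors of ∂_1 are 1 so no torsion. So H_0 ≅ Z.
rank ∂_1 = 5, rank ∂_2 = 10 ⇒ b_1 = 15 − 5 − 10 = 0; ∂_2 has invariant factor(s) [2] giving torsion. So H_1 ≅ Z_2.
rank ∂_2 = 10, rank ∂_3 = 0 ⇒ b_2 = 10 − 10 − 0 = 0. So H_2 ≅ 0.

H_0 ≅ Z,  H_1 ≅ Z_2,  H_2 = 0.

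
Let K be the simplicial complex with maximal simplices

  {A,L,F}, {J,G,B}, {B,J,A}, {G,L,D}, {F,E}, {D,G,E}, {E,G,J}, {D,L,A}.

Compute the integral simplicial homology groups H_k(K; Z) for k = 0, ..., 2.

H_0 ≅ Z,  H_1 ≅ Z^2,  H_2 = 0.

We work with the vertex ordering A < B < D < E < F < G < J < L. The simplices of K, each written with vertices in increasing order, are:

  0-simplices (8): A, B, D, E, F, G, J, L
  1-simplices (16): AB, AD, AF, AJ, AL, BG, BJ, DE, DG, DL, EF, EG, EJ, FL, GJ, GL
  2-simplices (7): ABJ, ADL, AFL, BGJ, DEG, DGL, EGJ

so the chain groups are C_0 ≅ Z^8, C_1 ≅ Z^16, C_2 ≅ Z^7.

∂_1: C_1 → C_0 maps an edge to its endpoints' difference, ∂[p,q] = q − p. For instance
  ∂GL = L − G.
As a 8×16 matrix over Z this has rank 7, with invariant factors (1,1,1,1,1,1,1).

The boundary map ∂_2: C_2 → C_1 acts by ∂[p,q,r] = [q,r] − [p,r] + [p,q]. For instance
  ∂DGL = GL − DL + DG,
  ∂BGJ = GJ − BJ + BG.
The resulting 16×7 matrix has rank 7, and its Smith normal form has invariant factors (1,1,1,1,1,1,1).

Reading off H_k = ker ∂_k / im ∂_{k+1}:

  H_0: rank C_0 − rank ∂_1 = 8 − 7 = 1, and the invariant factors of ∂_1 are all 1, so H_0 ≅ Z.
  H_1: rank ker ∂_1 − rank ∂_2 = (16 − 7) − 7 = 2, and the invariant factors of ∂_2 are all 1, so H_1 ≅ Z^2.
  H_2: rank ker ∂_2 − rank ∂_3 = (7 − 7) − 0 = 0, and there is no ∂_3, so H_2 ≅ 0.

As a check, the Euler characteristic is 8 − 16 + 7 = -1, which agrees with 1 − 2 + 0 = -1.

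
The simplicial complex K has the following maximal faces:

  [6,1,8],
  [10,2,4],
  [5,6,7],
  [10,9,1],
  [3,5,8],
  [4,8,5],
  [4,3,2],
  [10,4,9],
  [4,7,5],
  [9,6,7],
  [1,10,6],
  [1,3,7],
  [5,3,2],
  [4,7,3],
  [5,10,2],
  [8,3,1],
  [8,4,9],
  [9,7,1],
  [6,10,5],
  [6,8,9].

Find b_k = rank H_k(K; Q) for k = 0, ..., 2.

b_0 = 1, b_1 = 1, b_2 = 0.

Order the vertices as 1 < 2 < 3 < 4 < 5 < 6 < 7 < 8 < 9 < 10. Listing each simplex with vertices in this order, K has dimension 2 with simplices:

  0-simplices (10): [1], [2], [3], [4], [5], [6], [7], [8], [9], [10]
  1-simplices (30): (30 of them)
  2-simplices (20): (20 of them)

so the chain groups are C_0 ≅ Z^10, C_1 ≅ Z^30, C_2 ≅ Z^20.

Boundary ∂_1: C_1 → C_0 is given by ∂[p,q] = [q] − [p]. For instance
  ∂[1,10] = [10] − [1].
The resulting 10×30 matrix has rank 9, and its Smith normal form has invariant factors (1,1,1,1,1,1,1,1,1).

∂_2: C_2 → C_1 maps a triangle to the signed sum of its edges. For instance
  ∂[1,6,8] = [6,8] − [1,8] + [1,6],
  ∂[4,8,9] = [8,9] − [4,9] + [4,8].
The 30×20 boundary matrix has rank 20 and Smith normal form diag(1,1,1,1,1,1,1,1,1,1,1,1,1,1,1,1,1,1,1,2).

Reading off H_k = ker ∂_k / im ∂_{k+1}:

  H_0: rank C_0 − rank ∂_1 = 10 − 9 = 1, and the invariant factors of ∂_1 are all 1, so H_0 ≅ Z.
  H_1: rank ker ∂_1 − rank ∂_2 = (30 − 9) − 20 = 1, and ∂_2 has invariant factor 2 > 1, so H_1 ≅ Z ⊕ Z_2.
  H_2: rank ker ∂_2 − rank ∂_3 = (20 − 20) − 0 = 0, and there is no ∂_3, so H_2 ≅ 0.

(K is a triangulation of the Klein bottle.)

Hence the Betti numbers are b_0 = 1, b_1 = 1, b_2 = 0.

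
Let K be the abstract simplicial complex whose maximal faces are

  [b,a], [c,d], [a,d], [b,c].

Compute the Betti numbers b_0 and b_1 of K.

We work with the vertex ordering a < b < c < d. The simplices of K, each written with vertices in increasing order, are:

  0-simplices (4): a, b, c, d
  1-simplices (4): ab, ad, bc, cd

so the chain groups are C_0 ≅ Z^4, C_1 ≅ Z^4.

∂_1: C_1 → C_0 maps an edge to its endpoints' difference, ∂[p,q] = q − p.
The 4×4 boundary matrix has rank 3 and Smith normal form diag(1,1,1).

Reading off H_k = ker ∂_k / im ∂_{k+1}:

  H_0: rank C_0 − rank ∂_1 = 4 − 3 = 1, and the invariant factors of ∂_1 are all 1, so H_0 = Z.
  H_1: rank ker ∂_1 − rank ∂_2 = (4 − 3) − 0 = 1, and there is no ∂_2, so H_1 = Z.

Hence the Betti numbers are b_0 = 1, b_1 = 1.

b_0 = 1, b_1 = 1.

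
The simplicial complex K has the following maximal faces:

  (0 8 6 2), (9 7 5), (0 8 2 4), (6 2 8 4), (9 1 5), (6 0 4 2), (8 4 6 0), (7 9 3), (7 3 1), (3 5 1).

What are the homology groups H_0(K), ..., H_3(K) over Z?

Take the total order 0 < 1 < 2 < 3 < 4 < 5 < 6 < 7 < 8 < 9 on the vertex set. Then K (dimension 3) consists of the simplices:

  0-simplices (10): [0], [1], [2], [3], [4], [5], [6], [7], [8], [9]
  1-simplices (20): [0,2], [0,4], [0,6], [0,8], [1,3], [1,5], [1,7], [1,9], [2,4], [2,6], [2,8], [3,5], [3,7], [3,9], [4,6], [4,8], [5,7], [5,9], [6,8], [7,9]
  2-simplices (15): [0,2,4], [0,2,6], [0,2,8], [0,4,6], [0,4,8], [0,6,8], [1,3,5], [1,3,7], [1,5,9], [2,4,6], [2,4,8], [2,6,8], [3,7,9], [4,6,8], [5,7,9]
  3-simplices (5): [0,2,4,6], [0,2,4,8], [0,2,6,8], [0,4,6,8], [2,4,6,8]

giving chain groups C_0 ≅ Z^10, C_1 ≅ Z^20, C_2 ≅ Z^15, C_3 ≅ Z^5.

The boundary map ∂_1: C_1 → C_0 sends each edge [p,q] (with p < q) to q − p. For instance
  ∂[3,7] = [7] − [3].
The resulting 10×20 matrix has rank 8, and its Smith normal form has invariant factors (1,1,1,1,1,1,1,1).

Boundary ∂_2: C_2 → C_1 maps a triangle to the signed sum of its edges. For instance
  ∂[1,3,7] = [3,7] − [1,7] + [1,3],
  ∂[1,3,5] = [3,5] − [1,5] + [1,3].
As a 20×15 matrix over Z this has rank 11, with invariant factors (1,1,1,1,1,1,1,1,1,1,1).

Boundary ∂_3: C_3 → C_2 sends each 3-simplex σ to the alternating sum Σ_i (−1)^i (σ with its i-th vertex removed). For instance
  ∂[0,2,4,6] = [2,4,6] − [0,4,6] + [0,2,6] − [0,2,4],
  ∂[0,2,4,8] = [2,4,8] − [0,4,8] + [0,2,8] − [0,2,4].
This gives a 15×5 integer matrix of rank 4; reducing to Smith normal form yields diagonal entries (1,1,1,1).

Reading off H_k = ker ∂_k / im ∂_{k+1}:

  H_0: rank C_0 − rank ∂_1 = 10 − 8 = 2, and the invariant factors of ∂_1 are all 1, so H_0 = Z^2.
  H_1: rank ker ∂_1 − rank ∂_2 = (20 − 8) − 11 = 1, and the invariant factors of ∂_2 are all 1, so H_1 = Z.
  H_2: rank ker ∂_2 − rank ∂_3 = (15 − 11) − 4 = 0, and the invariant factors of ∂_3 are all 1, so H_2 = 0.
  H_3: rank ker ∂_3 − rank ∂_4 = (5 − 4) − 0 = 1, and there is no ∂_4, so H_3 = Z.

As a check, the Euler characteristic is 10 − 20 + 15 − 5 = 0, which agrees with 2 − 1 + 0 − 1 = 0.

H_0 ≅ Z^2,  H_1 ≅ Z,  H_2 = 0,  H_3 ≅ Z.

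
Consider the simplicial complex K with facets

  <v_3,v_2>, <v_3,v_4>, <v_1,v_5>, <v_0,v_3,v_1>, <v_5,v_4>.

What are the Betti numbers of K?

b_0 = 1, b_1 = 1, b_2 = 0.

Take the total order v_0 < v_1 < v_2 < v_3 < v_4 < v_5 on the vertex set. Then K (dimension 2) consists of the simplices:

  0-simplices (6): [v_0], [v_1], [v_2], [v_3], [v_4], [v_5]
  1-simplices (7): [v_0,v_1], [v_0,v_3], [v_1,v_3], [v_1,v_5], [v_2,v_3], [v_3,v_4], [v_4,v_5]
  2-simplices (1): [v_0,v_1,v_3]

giving chain groups C_0 ≅ Z^6, C_1 ≅ Z^7, C_2 ≅ Z^1.

Boundary ∂_1: C_1 → C_0 is given by ∂[p,q] = [q] − [p]. For instance
  ∂[v_1,v_3] = [v_3] − [v_1].
As a 6×7 matrix over Z this has rank 5, with invariant factors (1,1,1,1,1).

Boundary ∂_2: C_2 → C_1 sends each 2-simplex [p,q,r] to [q,r] − [p,r] + [p,q]. For instance
  ∂[v_0,v_1,v_3] = [v_1,v_3] − [v_0,v_3] + [v_0,v_1].
The resulting 7×1 matrix has rank 1, and its Smith normal form has invariant factors (1).

Computing H_k = (kernel of ∂_k) / (image of ∂_{k+1}):

  H_0: rank C_0 − rank ∂_1 = 6 − 5 = 1, and the invariant factors of ∂_1 are all 1, so H_0 = Z.
  H_1: rank ker ∂_1 − rank ∂_2 = (7 − 5) − 1 = 1, and the invariant factors of ∂_2 are all 1, so H_1 = Z.
  H_2: rank ker ∂_2 − rank ∂_3 = (1 − 1) − 0 = 0, and there is no ∂_3, so H_2 = 0.

As a check, the Euler characteristic is 6 − 7 + 1 = 0, which agrees with 1 − 1 + 0 = 0.

Hence the Betti numbers are b_0 = 1, b_1 = 1, b_2 = 0.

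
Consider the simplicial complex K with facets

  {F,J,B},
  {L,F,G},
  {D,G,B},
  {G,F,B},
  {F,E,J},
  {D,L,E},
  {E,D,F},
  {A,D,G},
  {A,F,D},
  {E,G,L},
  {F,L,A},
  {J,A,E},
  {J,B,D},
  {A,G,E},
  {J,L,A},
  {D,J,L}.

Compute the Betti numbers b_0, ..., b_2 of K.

Fix the vertex order A < B < D < E < F < G < J < L and write every simplex with vertices in increasing order. Then dim K = 2 and the simplices of K are:

  0-simplices (8): A, B, D, E, F, G, J, L
  1-simplices (24): AD, AE, AF, AG, AJ, AL, BD, BF, BG, BJ, DE, DF, DG, DJ, DL, EF, EG, EJ, EL, FG, FJ, FL, GL, JL
  2-simplices (16): ADF, ADG, AEG, AEJ, AFL, AJL, BDG, BDJ, BFG, BFJ, DEF, DEL, DJL, EFJ, EGL, FGL

Hence C_0 ≅ Z^8, C_1 ≅ Z^24, C_2 ≅ Z^16.

The boundary map ∂_1: C_1 → C_0 maps an edge to its endpoints' difference, ∂[p,q] = q − p. For instance
  ∂AE = E − A.
This gives a 8×24 integer matrix of rank 7; reducing to Smith normal form yields diagonal entries (1,1,1,1,1,1,1).

Boundary ∂_2: C_2 → C_1 sends each 2-simplex [p,q,r] to [q,r] − [p,r] + [p,q]. For instance
  ∂EFJ = FJ − EJ + EF,
  ∂BDJ = DJ − BJ + BD.
This gives a 24×16 integer matrix of rank 15; reducing to Smith normal form yields diagonal entries (1,1,1,1,1,1,1,1,1,1,1,1,1,1,1).

Now H_k = ker ∂_k / im ∂_{k+1}, so:

  H_0: rank C_0 − rank ∂_1 = 8 − 7 = 1, and the invariant factors of ∂_1 are all 1, so H_0 ≅ Z.
  H_1: rank ker ∂_1 − rank ∂_2 = (24 − 7) − 15 = 2, and the invariant factors of ∂_2 are all 1, so H_1 ≅ Z^2.
  H_2: rank ker ∂_2 − rank ∂_3 = (16 − 15) − 0 = 1, and there is no ∂_3, so H_2 ≅ Z.

(K is a triangulation of the torus T^2.)

Hence the Betti numbers are b_0 = 1, b_1 = 2, b_2 = 1.

b_0 = 1, b_1 = 2, b_2 = 1.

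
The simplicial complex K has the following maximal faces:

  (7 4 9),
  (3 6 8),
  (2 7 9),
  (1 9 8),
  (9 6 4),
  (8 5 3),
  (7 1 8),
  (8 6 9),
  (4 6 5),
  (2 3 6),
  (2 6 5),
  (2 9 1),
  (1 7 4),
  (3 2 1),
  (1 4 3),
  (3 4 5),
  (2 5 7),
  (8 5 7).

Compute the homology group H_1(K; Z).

We work with the vertex ordering 1 < 2 < 3 < 4 < 5 < 6 < 7 < 8 < 9. The simplices of K, each written with vertices in increasing order, are:

  0-simplices (9): [1], [2], [3], [4], [5], [6], [7], [8], [9]
  1-simplices (27): (27 of them)
  2-simplices (18): [1,2,3], [1,2,9], [1,3,4], [1,4,7], [1,7,8], [1,8,9], [2,3,6], [2,5,6], [2,5,7], [2,7,9], [3,4,5], [3,5,8], [3,6,8], [4,5,6], [4,6,9], [4,7,9], [5,7,8], [6,8,9]

so the chain groups are C_0 ≅ Z^9, C_1 ≅ Z^27, C_2 ≅ Z^18.

The boundary map ∂_1: C_1 → C_0 sends each edge [p,q] (with p < q) to q − p.
The 9×27 boundary matrix has rank 8 and Smith normal form diag(1,1,1,1,1,1,1,1).

∂_2: C_2 → C_1 sends each 2-simplex [p,q,r] to [q,r] − [p,r] + [p,q]. For instance
  ∂[2,5,6] = [5,6] − [2,6] + [2,5],
  ∂[1,7,8] = [7,8] − [1,8] + [1,7].
As a 27×18 matrix over Z this has rank 18, with invariant factors (1,1,1,1,1,1,1,1,1,1,1,1,1,1,1,1,1,2).

Computing H_k = (kernel of ∂_k) / (image of ∂_{k+1}):

  H_1: rank ker ∂_1 − rank ∂_2 = (27 − 8) − 18 = 1, and ∂_2 has invariant factor 2 > 1, so H_1 = Z ⊕ Z_2.

(K is a triangulation of the Klein bottle.)

H_1 ≅ Z ⊕ Z_2.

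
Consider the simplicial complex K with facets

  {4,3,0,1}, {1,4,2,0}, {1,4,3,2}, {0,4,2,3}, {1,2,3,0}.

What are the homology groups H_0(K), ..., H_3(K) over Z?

H_0 = Z,  H_1 = 0,  H_2 = 0,  H_3 = Z.

Take the total order 0 < 1 < 2 < 3 < 4 on the vertex set. Then K (dimension 3) consists of the simplices:

  0-simplices (5): [0], [1], [2], [3], [4]
  1-simplices (10): [0,1], [0,2], [0,3], [0,4], [1,2], [1,3], [1,4], [2,3], [2,4], [3,4]
  2-simplices (10): [0,1,2], [0,1,3], [0,1,4], [0,2,3], [0,2,4], [0,3,4], [1,2,3], [1,2,4], [1,3,4], [2,3,4]
  3-simplices (5): [0,1,2,3], [0,1,2,4], [0,1,3,4], [0,2,3,4], [1,2,3,4]

so the chain groups are C_0 ≅ Z^5, C_1 ≅ Z^10, C_2 ≅ Z^10, C_3 ≅ Z^5.

The boundary map ∂_1: C_1 → C_0 maps an edge to its endpoints' difference, ∂[p,q] = q − p.
The 5×10 boundary matrix has rank 4 and Smith normal form diag(1,1,1,1).

Boundary ∂_2: C_2 → C_1 sends each 2-simplex [p,q,r] to [q,r] − [p,r] + [p,q]. For instance
  ∂[0,1,4] = [1,4] − [0,4] + [0,1],
  ∂[0,1,2] = [1,2] − [0,2] + [0,1].
This gives a 10×10 integer matrix of rank 6; reducing to Smith normal form yields diagonal entries (1,1,1,1,1,1).

The boundary map ∂_3: C_3 → C_2 sends each 3-simplex σ to the alternating sum Σ_i (−1)^i (σ with its i-th vertex removed). For instance
  ∂[0,1,2,4] = [1,2,4] − [0,2,4] + [0,1,4] − [0,1,2],
  ∂[0,1,2,3] = [1,2,3] − [0,2,3] + [0,1,3] − [0,1,2].
This gives a 10×5 integer matrix of rank 4; reducing to Smith normal form yields diagonal entries (1,1,1,1).

Reading off H_k = ker ∂_k / im ∂_{k+1}:

  H_0: rank C_0 − rank ∂_1 = 5 − 4 = 1, and the invariant factors of ∂_1 are all 1, so H_0 ≅ Z.
  H_1: rank ker ∂_1 − rank ∂_2 = (10 − 4) − 6 = 0, and the invariant factors of ∂_2 are all 1, so H_1 ≅ 0.
  H_2: rank ker ∂_2 − rank ∂_3 = (10 − 6) − 4 = 0, and the invariant factors of ∂_3 are all 1, so H_2 ≅ 0.
  H_3: rank ker ∂_3 − rank ∂_4 = (5 − 4) − 0 = 1, and there is no ∂_4, so H_3 ≅ Z.

As a check, the Euler characteristic is 5 − 10 + 10 − 5 = 0, which agrees with 1 − 0 + 0 − 1 = 0.
(K is a triangulation of the 3-sphere S^3.)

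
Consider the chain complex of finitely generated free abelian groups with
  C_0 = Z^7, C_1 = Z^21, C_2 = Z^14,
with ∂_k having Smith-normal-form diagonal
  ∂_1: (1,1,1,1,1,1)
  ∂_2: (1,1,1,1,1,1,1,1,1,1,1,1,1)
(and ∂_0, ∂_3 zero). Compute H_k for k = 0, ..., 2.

H_0: b_0 = 7 − 0 − 6 = 1; torsion from ∂_1 factors > 1: none. So H_0 ≅ Z.
H_1: b_1 = 21 − 6 − 13 = 2; torsion from ∂_2 factors > 1: none. So H_1 ≅ Z^2.
H_2: b_2 = 14 − 13 − 0 = 1; torsion from ∂_3 factors > 1: none. So H_2 ≅ Z.

H_0 ≅ Z,  H_1 ≅ Z^2,  H_2 ≅ Z.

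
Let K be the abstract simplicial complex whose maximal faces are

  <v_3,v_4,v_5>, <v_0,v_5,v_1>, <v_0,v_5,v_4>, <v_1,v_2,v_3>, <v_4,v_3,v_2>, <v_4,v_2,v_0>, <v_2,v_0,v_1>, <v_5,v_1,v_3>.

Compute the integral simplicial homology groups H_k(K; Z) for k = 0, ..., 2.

We work with the vertex ordering v_0 < v_1 < v_2 < v_3 < v_4 < v_5. The simplices of K, each written with vertices in increasing order, are:

  0-simplices (6): [v_0], [v_1], [v_2], [v_3], [v_4], [v_5]
  1-simplices (12): [v_0,v_1], [v_0,v_2], [v_0,v_4], [v_0,v_5], [v_1,v_2], [v_1,v_3], [v_1,v_5], [v_2,v_3], [v_2,v_4], [v_3,v_4], [v_3,v_5], [v_4,v_5]
  2-simplices (8): [v_0,v_1,v_2], [v_0,v_1,v_5], [v_0,v_2,v_4], [v_0,v_4,v_5], [v_1,v_2,v_3], [v_1,v_3,v_5], [v_2,v_3,v_4], [v_3,v_4,v_5]

so the chain groups are C_0 ≅ Z^6, C_1 ≅ Z^12, C_2 ≅ Z^8.

The boundary map ∂_1: C_1 → C_0 sends each edge [p,q] (with p < q) to q − p. For instance
  ∂[v_0,v_1] = [v_1] − [v_0].
This gives a 6×12 integer matrix of rank 5; reducing to Smith normal form yields diagonal entries (1,1,1,1,1).

Boundary ∂_2: C_2 → C_1 sends each 2-simplex [p,q,r] to [q,r] − [p,r] + [p,q]. For instance
  ∂[v_3,v_4,v_5] = [v_4,v_5] − [v_3,v_5] + [v_3,v_4],
  ∂[v_0,v_4,v_5] = [v_4,v_5] − [v_0,v_5] + [v_0,v_4].
The 12×8 boundary matrix has rank 7 and Smith normal form diag(1,1,1,1,1,1,1).

Now H_k = ker ∂_k / im ∂_{k+1}, so:

  H_0: rank C_0 − rank ∂_1 = 6 − 5 = 1, and the invariant factors of ∂_1 are all 1, so H_0 ≅ Z.
  H_1: rank ker ∂_1 − rank ∂_2 = (12 − 5) − 7 = 0, and the invariant factors of ∂_2 are all 1, so H_1 ≅ 0.
  H_2: rank ker ∂_2 − rank ∂_3 = (8 − 7) − 0 = 1, and there is no ∂_3, so H_2 ≅ Z.

As a check, the Euler characteristic is 6 − 12 + 8 = 2, which agrees with 1 − 0 + 1 = 2.
(K is a triangulation of the 2-sphere S^2.)

H_0 = Z,  H_1 = 0,  H_2 = Z.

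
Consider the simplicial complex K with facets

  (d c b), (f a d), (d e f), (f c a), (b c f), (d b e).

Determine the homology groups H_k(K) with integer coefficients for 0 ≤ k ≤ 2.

H_0 = Z,  H_1 = Z,  H_2 = 0.

Take the total order a < b < c < d < e < f on the vertex set. Then K (dimension 2) consists of the simplices:

  0-simplices (6): a, b, c, d, e, f
  1-simplices (12): ac, ad, af, bc, bd, be, bf, cd, cf, de, df, ef
  2-simplices (6): acf, adf, bcd, bcf, bde, def

so the chain groups are C_0 ≅ Z^6, C_1 ≅ Z^12, C_2 ≅ Z^6.

Boundary ∂_1: C_1 → C_0 sends each edge [p,q] (with p < q) to q − p.
The 6×12 boundary matrix has rank 5 and Smith normal form diag(1,1,1,1,1).

∂_2: C_2 → C_1 sends each 2-simplex [p,q,r] to [q,r] − [p,r] + [p,q]. For instance
  ∂adf = df − af + ad,
  ∂def = ef − df + de.
The 12×6 boundary matrix has rank 6 and Smith normal form diag(1,1,1,1,1,1).

Computing H_k = (kernel of ∂_k) / (image of ∂_{k+1}):

  H_0: rank C_0 − rank ∂_1 = 6 − 5 = 1, and the invariant factors of ∂_1 are all 1, so H_0 = Z.
  H_1: rank ker ∂_1 − rank ∂_2 = (12 − 5) − 6 = 1, and the invariant factors of ∂_2 are all 1, so H_1 = Z.
  H_2: rank ker ∂_2 − rank ∂_3 = (6 − 6) − 0 = 0, and there is no ∂_3, so H_2 = 0.

As a check, the Euler characteristic is 6 − 12 + 6 = 0, which agrees with 1 − 1 + 0 = 0.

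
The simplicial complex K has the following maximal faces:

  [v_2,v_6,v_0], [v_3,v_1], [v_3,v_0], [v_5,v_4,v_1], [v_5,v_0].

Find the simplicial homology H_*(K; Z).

Order the vertices as v_0 < v_1 < v_2 < v_3 < v_4 < v_5 < v_6. Listing each simplex with vertices in this order, K has dimension 2 with simplices:

  0-simplices (7): [v_0], [v_1], [v_2], [v_3], [v_4], [v_5], [v_6]
  1-simplices (9): [v_0,v_2], [v_0,v_3], [v_0,v_5], [v_0,v_6], [v_1,v_3], [v_1,v_4], [v_1,v_5], [v_2,v_6], [v_4,v_5]
  2-simplices (2): [v_0,v_2,v_6], [v_1,v_4,v_5]

Hence C_0 ≅ Z^7, C_1 ≅ Z^9, C_2 ≅ Z^2.

The boundary map ∂_1: C_1 → C_0 sends each edge [p,q] (with p < q) to q − p. For instance
  ∂[v_0,v_3] = [v_3] − [v_0].
The resulting 7×9 matrix has rank 6, and its Smith normal form has invariant factors (1,1,1,1,1,1).

The boundary map ∂_2: C_2 → C_1 maps a triangle to the signed sum of its edges. For instance
  ∂[v_0,v_2,v_6] = [v_2,v_6] − [v_0,v_6] + [v_0,v_2],
  ∂[v_1,v_4,v_5] = [v_4,v_5] − [v_1,v_5] + [v_1,v_4].
The resulting 9×2 matrix has rank 2, and its Smith normal form has invariant factors (1,1).

Computing H_k = (kernel of ∂_k) / (image of ∂_{k+1}):

  H_0: rank C_0 − rank ∂_1 = 7 − 6 = 1, and the invariant factors of ∂_1 are all 1, so H_0 = Z.
  H_1: rank ker ∂_1 − rank ∂_2 = (9 − 6) − 2 = 1, and the invariant factors of ∂_2 are all 1, so H_1 = Z.
  H_2: rank ker ∂_2 − rank ∂_3 = (2 − 2) − 0 = 0, and there is no ∂_3, so H_2 = 0.

As a check, the Euler characteristic is 7 − 9 + 2 = 0, which agrees with 1 − 1 + 0 = 0.

H_0 ≅ Z,  H_1 ≅ Z,  H_2 = 0.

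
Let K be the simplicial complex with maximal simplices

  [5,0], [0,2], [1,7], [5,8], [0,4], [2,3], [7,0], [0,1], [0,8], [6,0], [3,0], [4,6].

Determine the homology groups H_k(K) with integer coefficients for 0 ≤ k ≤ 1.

H_0 ≅ Z,  H_1 ≅ Z^4.

Fix the vertex order 0 < 1 < 2 < 3 < 4 < 5 < 6 < 7 < 8 and write every simplex with vertices in increasing order. Then dim K = 1 and the simplices of K are:

  0-simplices (9): [0], [1], [2], [3], [4], [5], [6], [7], [8]
  1-simplices (12): [0,1], [0,2], [0,3], [0,4], [0,5], [0,6], [0,7], [0,8], [1,7], [2,3], [4,6], [5,8]

Hence C_0 ≅ Z^9, C_1 ≅ Z^12.

∂_1: C_1 → C_0 maps an edge to its endpoints' difference, ∂[p,q] = q − p. For instance
  ∂[0,2] = [2] − [0].
The resulting 9×12 matrix has rank 8, and its Smith normal form has invariant factors (1,1,1,1,1,1,1,1).

From H_k ≅ ker(∂_k) / im(∂_{k+1}) we obtain:

  H_0: rank C_0 − rank ∂_1 = 9 − 8 = 1, and the invariant factors of ∂_1 are all 1, so H_0 ≅ Z.
  H_1: rank ker ∂_1 − rank ∂_2 = (12 − 8) − 0 = 4, and there is no ∂_2, so H_1 ≅ Z^4.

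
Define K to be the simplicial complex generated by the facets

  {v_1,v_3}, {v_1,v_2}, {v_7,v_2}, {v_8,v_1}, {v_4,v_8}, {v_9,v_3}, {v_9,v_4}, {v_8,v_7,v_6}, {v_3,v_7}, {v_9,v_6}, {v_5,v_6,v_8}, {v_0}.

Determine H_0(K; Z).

H_0 = Z^2.

Fix the vertex order v_0 < v_1 < v_2 < v_3 < v_4 < v_5 < v_6 < v_7 < v_8 < v_9 and write every simplex with vertices in increasing order. Then dim K = 2 and the simplices of K are:

  0-simplices (10): [v_0], [v_1], [v_2], [v_3], [v_4], [v_5], [v_6], [v_7], [v_8], [v_9]
  1-simplices (14): [v_1,v_2], [v_1,v_3], [v_1,v_8], [v_2,v_7], [v_3,v_7], [v_3,v_9], [v_4,v_8], [v_4,v_9], [v_5,v_6], [v_5,v_8], [v_6,v_7], [v_6,v_8], [v_6,v_9], [v_7,v_8]
  2-simplices (2): [v_5,v_6,v_8], [v_6,v_7,v_8]

so the chain groups are C_0 ≅ Z^10, C_1 ≅ Z^14, C_2 ≅ Z^2.

The boundary map ∂_1: C_1 → C_0 sends each edge [p,q] (with p < q) to q − p.
This gives a 10×14 integer matrix of rank 8; reducing to Smith normal form yields diagonal entries (1,1,1,1,1,1,1,1).

∂_2: C_2 → C_1 acts by ∂[p,q,r] = [q,r] − [p,r] + [p,q]. For instance
  ∂[v_6,v_7,v_8] = [v_7,v_8] − [v_6,v_8] + [v_6,v_7],
  ∂[v_5,v_6,v_8] = [v_6,v_8] − [v_5,v_8] + [v_5,v_6].
The resulting 14×2 matrix has rank 2, and its Smith normal form has invariant factors (1,1).

Reading off H_k = ker ∂_k / im ∂_{k+1}:

  H_0: rank C_0 − rank ∂_1 = 10 − 8 = 2, and the invariant factors of ∂_1 are all 1, so H_0 ≅ Z^2.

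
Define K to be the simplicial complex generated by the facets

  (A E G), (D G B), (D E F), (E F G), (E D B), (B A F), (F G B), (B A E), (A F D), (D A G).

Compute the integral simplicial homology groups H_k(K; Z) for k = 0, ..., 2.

Order the vertices as A < B < D < E < F < G. Listing each simplex with vertices in this order, K has dimension 2 with simplices:

  0-simplices (6): A, B, D, E, F, G
  1-simplices (15): AB, AD, AE, AF, AG, BD, BE, BF, BG, DE, DF, DG, EF, EG, FG
  2-simplices (10): ABE, ABF, ADF, ADG, AEG, BDE, BDG, BFG, DEF, EFG

Hence C_0 ≅ Z^6, C_1 ≅ Z^15, C_2 ≅ Z^10.

The boundary map ∂_1: C_1 → C_0 maps an edge to its endpoints' difference, ∂[p,q] = q − p. For instance
  ∂BG = G − B.
The resulting 6×15 matrix has rank 5, and its Smith normal form has invariant factors (1,1,1,1,1).

The boundary map ∂_2: C_2 → C_1 maps a triangle to the signed sum of its edges. For instance
  ∂AEG = EG − AG + AE,
  ∂EFG = FG − EG + EF.
This gives a 15×10 integer matrix of rank 10; reducing to Smith normal form yields diagonal entries (1,1,1,1,1,1,1,1,1,2).

From H_k ≅ ker(∂_k) / im(∂_{k+1}) we obtain:

  H_0: rank C_0 − rank ∂_1 = 6 − 5 = 1, and the invariant factors of ∂_1 are all 1, so H_0 ≅ Z.
  H_1: rank ker ∂_1 − rank ∂_2 = (15 − 5) − 10 = 0, and ∂_2 has invariant factor 2 > 1, so H_1 ≅ Z/2Z.
  H_2: rank ker ∂_2 − rank ∂_3 = (10 − 10) − 0 = 0, and there is no ∂_3, so H_2 ≅ 0.

(K is a triangulation of the real projective plane RP^2.)

H_0 = Z,  H_1 = Z/2Z,  H_2 = 0.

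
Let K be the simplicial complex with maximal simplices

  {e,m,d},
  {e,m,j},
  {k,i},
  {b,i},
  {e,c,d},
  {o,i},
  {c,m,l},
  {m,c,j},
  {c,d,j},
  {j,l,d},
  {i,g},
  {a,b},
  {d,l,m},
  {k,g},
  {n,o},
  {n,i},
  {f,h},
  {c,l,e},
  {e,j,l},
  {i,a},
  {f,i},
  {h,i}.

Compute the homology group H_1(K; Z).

H_1 = Z^4 × Z/2.

Fix the vertex order a < b < c < d < e < f < g < h < i < j < k < l < m < n < o and write every simplex with vertices in increasing order. Then dim K = 2 and the simplices of K are:

  0-simplices (15): a, b, c, d, e, f, g, h, i, j, k, l, m, n, o
  1-simplices (27): ab, ai, bi, cd, ce, cj, cl, cm, de, dj, dl, dm, ej, el, em, fh, fi, gi, gk, hi, ik, in, io, jl, jm, lm, no
  2-simplices (10): cde, cdj, cel, cjm, clm, dem, djl, dlm, ejl, ejm

so the chain groups are C_0 ≅ Z^15, C_1 ≅ Z^27, C_2 ≅ Z^10.

The boundary map ∂_1: C_1 → C_0 is given by ∂[p,q] = [q] − [p].
The 15×27 boundary matrix has rank 13 and Smith normal form diag(1,1,1,1,1,1,1,1,1,1,1,1,1).

∂_2: C_2 → C_1 acts by ∂[p,q,r] = [q,r] − [p,r] + [p,q]. For instance
  ∂dlm = lm − dm + dl,
  ∂clm = lm − cm + cl.
As a 27×10 matrix over Z this has rank 10, with invariant factors (1,1,1,1,1,1,1,1,1,2).

Now H_k = ker ∂_k / im ∂_{k+1}, so:

  H_1: rank ker ∂_1 − rank ∂_2 = (27 − 13) − 10 = 4, and ∂_2 has invariant factor 2 > 1, so H_1 = Z^4 × Z/2.

(K is a triangulation of the disjoint union of the real projective plane RP^2 and a wedge of 4 circles.)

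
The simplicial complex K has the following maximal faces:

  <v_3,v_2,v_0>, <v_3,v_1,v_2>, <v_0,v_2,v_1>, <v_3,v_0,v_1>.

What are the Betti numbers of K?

We work with the vertex ordering v_0 < v_1 < v_2 < v_3. The simplices of K, each written with vertices in increasing order, are:

  0-simplices (4): [v_0], [v_1], [v_2], [v_3]
  1-simplices (6): [v_0,v_1], [v_0,v_2], [v_0,v_3], [v_1,v_2], [v_1,v_3], [v_2,v_3]
  2-simplices (4): [v_0,v_1,v_2], [v_0,v_1,v_3], [v_0,v_2,v_3], [v_1,v_2,v_3]

giving chain groups C_0 ≅ Z^4, C_1 ≅ Z^6, C_2 ≅ Z^4.

Boundary ∂_1: C_1 → C_0 is given by ∂[p,q] = [q] − [p].
The resulting 4×6 matrix has rank 3, and its Smith normal form has invariant factors (1,1,1).

The boundary map ∂_2: C_2 → C_1 maps a triangle to the signed sum of its edges. For instance
  ∂[v_0,v_1,v_3] = [v_1,v_3] − [v_0,v_3] + [v_0,v_1],
  ∂[v_0,v_2,v_3] = [v_2,v_3] − [v_0,v_3] + [v_0,v_2].
As a 6×4 matrix over Z this has rank 3, with invariant factors (1,1,1).

Computing H_k = (kernel of ∂_k) / (image of ∂_{k+1}):

  H_0: rank C_0 − rank ∂_1 = 4 − 3 = 1, and the invariant factors of ∂_1 are all 1, so H_0 ≅ Z.
  H_1: rank ker ∂_1 − rank ∂_2 = (6 − 3) − 3 = 0, and the invariant factors of ∂_2 are all 1, so H_1 ≅ 0.
  H_2: rank ker ∂_2 − rank ∂_3 = (4 − 3) − 0 = 1, and there is no ∂_3, so H_2 ≅ Z.

Hence the Betti numbers are b_0 = 1, b_1 = 0, b_2 = 1.

b_0 = 1, b_1 = 0, b_2 = 1.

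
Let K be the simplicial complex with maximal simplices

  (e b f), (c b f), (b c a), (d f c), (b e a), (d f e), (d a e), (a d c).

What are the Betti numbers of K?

Order the vertices as a < b < c < d < e < f. Listing each simplex with vertices in this order, K has dimension 2 with simplices:

  0-simplices (6): a, b, c, d, e, f
  1-simplices (12): ab, ac, ad, ae, bc, be, bf, cd, cf, de, df, ef
  2-simplices (8): abc, abe, acd, ade, bcf, bef, cdf, def

Hence C_0 ≅ Z^6, C_1 ≅ Z^12, C_2 ≅ Z^8.

∂_1: C_1 → C_0 maps an edge to its endpoints' difference, ∂[p,q] = q − p. For instance
  ∂be = e − b.
As a 6×12 matrix over Z this has rank 5, with invariant factors (1,1,1,1,1).

Boundary ∂_2: C_2 → C_1 sends each 2-simplex [p,q,r] to [q,r] − [p,r] + [p,q]. For instance
  ∂abe = be − ae + ab,
  ∂abc = bc − ac + ab.
The resulting 12×8 matrix has rank 7, and its Smith normal form has invariant factors (1,1,1,1,1,1,1).

Computing H_k = (kernel of ∂_k) / (image of ∂_{k+1}):

  H_0: rank C_0 − rank ∂_1 = 6 − 5 = 1, and the invariant factors of ∂_1 are all 1, so H_0 ≅ Z.
  H_1: rank ker ∂_1 − rank ∂_2 = (12 − 5) − 7 = 0, and the invariant factors of ∂_2 are all 1, so H_1 ≅ 0.
  H_2: rank ker ∂_2 − rank ∂_3 = (8 − 7) − 0 = 1, and there is no ∂_3, so H_2 ≅ Z.

(K is a triangulation of the 2-sphere S^2.)

Hence the Betti numbers are b_0 = 1, b_1 = 0, b_2 = 1.

b_0 = 1, b_1 = 0, b_2 = 1.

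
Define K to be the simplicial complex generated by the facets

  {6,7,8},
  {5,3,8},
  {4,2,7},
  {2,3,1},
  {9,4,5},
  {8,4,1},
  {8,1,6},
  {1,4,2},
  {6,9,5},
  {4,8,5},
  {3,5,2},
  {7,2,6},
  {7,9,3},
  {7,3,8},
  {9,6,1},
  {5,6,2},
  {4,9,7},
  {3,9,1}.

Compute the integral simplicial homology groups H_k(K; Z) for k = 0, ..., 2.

H_0 ≅ Z,  H_1 ≅ Z^2,  H_2 ≅ Z.

K has 9 vertices, 27 edges, 18 triangles.
rank ∂_0 = 0, rank ∂_1 = 8 ⇒ b_0 = 9 − 0 − 8 = 1; all invariant factors of ∂_1 are 1 so no torsion. So H_0 ≅ Z.
rank ∂_1 = 8, rank ∂_2 = 17 ⇒ b_1 = 27 − 8 − 17 = 2; all invariant factors of ∂_2 are 1 so no torsion. So H_1 ≅ Z^2.
rank ∂_2 = 17, rank ∂_3 = 0 ⇒ b_2 = 18 − 17 − 0 = 1. So H_2 ≅ Z.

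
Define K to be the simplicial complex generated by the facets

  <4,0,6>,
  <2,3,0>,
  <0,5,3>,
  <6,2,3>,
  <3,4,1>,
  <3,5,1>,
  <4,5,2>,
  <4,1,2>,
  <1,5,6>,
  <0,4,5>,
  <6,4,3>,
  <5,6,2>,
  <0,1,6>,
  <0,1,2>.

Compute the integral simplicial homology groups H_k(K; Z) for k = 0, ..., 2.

H_0 ≅ Z,  H_1 ≅ Z^2,  H_2 ≅ Z.

Take the total order 0 < 1 < 2 < 3 < 4 < 5 < 6 on the vertex set. Then K (dimension 2) consists of the simplices:

  0-simplices (7): [0], [1], [2], [3], [4], [5], [6]
  1-simplices (21): [0,1], [0,2], [0,3], [0,4], [0,5], [0,6], [1,2], [1,3], [1,4], [1,5], [1,6], [2,3], [2,4], [2,5], [2,6], [3,4], [3,5], [3,6], [4,5], [4,6], [5,6]
  2-simplices (14): [0,1,2], [0,1,6], [0,2,3], [0,3,5], [0,4,5], [0,4,6], [1,2,4], [1,3,4], [1,3,5], [1,5,6], [2,3,6], [2,4,5], [2,5,6], [3,4,6]

so the chain groups are C_0 ≅ Z^7, C_1 ≅ Z^21, C_2 ≅ Z^14.

∂_1: C_1 → C_0 is given by ∂[p,q] = [q] − [p].
The 7×21 boundary matrix has rank 6 and Smith normal form diag(1,1,1,1,1,1).

Boundary ∂_2: C_2 → C_1 maps a triangle to the signed sum of its edges. For instance
  ∂[2,5,6] = [5,6] − [2,6] + [2,5],
  ∂[0,2,3] = [2,3] − [0,3] + [0,2].
This gives a 21×14 integer matrix of rank 13; reducing to Smith normal form yields diagonal entries (1,1,1,1,1,1,1,1,1,1,1,1,1).

Now H_k = ker ∂_k / im ∂_{k+1}, so:

  H_0: rank C_0 − rank ∂_1 = 7 − 6 = 1, and the invariant factors of ∂_1 are all 1, so H_0 ≅ Z.
  H_1: rank ker ∂_1 − rank ∂_2 = (21 − 6) − 13 = 2, and the invariant factors of ∂_2 are all 1, so H_1 ≅ Z^2.
  H_2: rank ker ∂_2 − rank ∂_3 = (14 − 13) − 0 = 1, and there is no ∂_3, so H_2 ≅ Z.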